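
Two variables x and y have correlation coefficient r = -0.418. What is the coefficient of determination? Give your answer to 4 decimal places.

0.1747

r² = (-0.418)² = 0.1747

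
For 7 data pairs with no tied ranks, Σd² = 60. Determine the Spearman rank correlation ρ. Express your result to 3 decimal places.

ρ = 1 − 6Σd² / [n(n²−1)] = 1 − 6×60 / (7×48)
  = 1 − 360/336 = 1 − 1.0714 ≈ -0.071

-0.071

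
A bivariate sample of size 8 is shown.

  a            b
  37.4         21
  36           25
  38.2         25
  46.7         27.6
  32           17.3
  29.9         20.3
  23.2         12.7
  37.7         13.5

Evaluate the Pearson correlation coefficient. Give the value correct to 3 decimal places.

n = 8, Σa = 281.1, Σb = 162.4, Σa² = 10212.43, Σb² = 3507.68, Σab = 5893.48
nΣab − ΣaΣb = 47147.84 − 45650.64 = 1497.2
nΣa² − (Σa)² = 81699.44 − 79017.21 = 2682.23; nΣb² − (Σb)² = 28061.44 − 26373.76 = 1687.68
r = 1497.2 / √(2682.23 × 1687.68) = 1497.2 / 2127.6151 ≈ 0.704

0.704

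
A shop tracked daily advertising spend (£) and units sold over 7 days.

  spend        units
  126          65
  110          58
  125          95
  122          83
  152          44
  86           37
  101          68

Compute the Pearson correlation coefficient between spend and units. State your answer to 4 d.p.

0.1806

n = 7, Σx = 822, Σy = 450, Σx² = 99186, Σy² = 31432, Σxy = 53309
nΣxy − ΣxΣy = 373163 − 369900 = 3263
nΣx² − (Σx)² = 694302 − 675684 = 18618; nΣy² − (Σy)² = 220024 − 202500 = 17524
r = 3263 / √(18618 × 17524) = 3263 / 18062.7194 ≈ 0.1806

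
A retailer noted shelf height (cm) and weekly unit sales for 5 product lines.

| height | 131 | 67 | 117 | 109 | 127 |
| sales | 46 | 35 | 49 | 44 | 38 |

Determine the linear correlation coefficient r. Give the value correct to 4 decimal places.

0.6145

n = 5, Σx = 551, Σy = 212, Σx² = 63349, Σy² = 9122, Σxy = 23726
nΣxy − ΣxΣy = 118630 − 116812 = 1818
nΣx² − (Σx)² = 316745 − 303601 = 13144; nΣy² − (Σy)² = 45610 − 44944 = 666
r = 1818 / √(13144 × 666) = 1818 / 2958.6997 ≈ 0.6145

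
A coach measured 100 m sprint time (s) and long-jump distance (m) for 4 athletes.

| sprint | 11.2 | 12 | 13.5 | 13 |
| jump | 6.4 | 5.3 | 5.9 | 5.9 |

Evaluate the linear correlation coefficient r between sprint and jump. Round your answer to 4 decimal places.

-0.2577

n = 4, Σx = 49.7, Σy = 23.5, Σx² = 620.69, Σy² = 138.67, Σxy = 291.63
nΣxy − ΣxΣy = 1166.52 − 1167.95 = -1.43
nΣx² − (Σx)² = 2482.76 − 2470.09 = 12.67; nΣy² − (Σy)² = 554.68 − 552.25 = 2.43
r = -1.43 / √(12.67 × 2.43) = -1.43 / 5.5487 ≈ -0.2577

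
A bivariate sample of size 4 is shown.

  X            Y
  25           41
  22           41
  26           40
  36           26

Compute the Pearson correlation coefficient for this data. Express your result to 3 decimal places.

n = 4, ΣX = 109, ΣY = 148, ΣX² = 3081, ΣY² = 5638, ΣXY = 3903
nΣXY − ΣXΣY = 15612 − 16132 = -520
nΣX² − (ΣX)² = 12324 − 11881 = 443; nΣY² − (ΣY)² = 22552 − 21904 = 648
r = -520 / √(443 × 648) = -520 / 535.7835 ≈ -0.971

-0.971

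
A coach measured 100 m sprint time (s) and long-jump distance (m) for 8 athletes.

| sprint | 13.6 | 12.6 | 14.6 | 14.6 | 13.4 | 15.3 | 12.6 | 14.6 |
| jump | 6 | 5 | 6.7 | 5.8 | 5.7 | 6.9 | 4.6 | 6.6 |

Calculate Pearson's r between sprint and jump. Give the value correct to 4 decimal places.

0.9170

n = 8, Σx = 111.3, Σy = 47.3, Σx² = 1555.61, Σy² = 284.35, Σxy = 663.37
nΣxy − ΣxΣy = 5306.96 − 5264.49 = 42.47
nΣx² − (Σx)² = 12444.88 − 12387.69 = 57.19; nΣy² − (Σy)² = 2274.8 − 2237.29 = 37.51
r = 42.47 / √(57.19 × 37.51) = 42.47 / 46.3163 ≈ 0.9170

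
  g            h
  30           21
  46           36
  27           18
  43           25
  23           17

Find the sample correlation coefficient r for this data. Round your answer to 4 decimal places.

0.9079

n = 5, Σg = 169, Σh = 117, Σg² = 6123, Σh² = 2975, Σgh = 4238
nΣgh − ΣgΣh = 21190 − 19773 = 1417
nΣg² − (Σg)² = 30615 − 28561 = 2054; nΣh² − (Σh)² = 14875 − 13689 = 1186
r = 1417 / √(2054 × 1186) = 1417 / 1560.7831 ≈ 0.9079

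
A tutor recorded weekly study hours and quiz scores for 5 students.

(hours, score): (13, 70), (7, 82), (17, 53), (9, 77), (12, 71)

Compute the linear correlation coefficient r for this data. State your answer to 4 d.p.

-0.9764

n = 5, Σx = 58, Σy = 353, Σx² = 732, Σy² = 25403, Σxy = 3930
nΣxy − ΣxΣy = 19650 − 20474 = -824
nΣx² − (Σx)² = 3660 − 3364 = 296; nΣy² − (Σy)² = 127015 − 124609 = 2406
r = -824 / √(296 × 2406) = -824 / 843.9052 ≈ -0.9764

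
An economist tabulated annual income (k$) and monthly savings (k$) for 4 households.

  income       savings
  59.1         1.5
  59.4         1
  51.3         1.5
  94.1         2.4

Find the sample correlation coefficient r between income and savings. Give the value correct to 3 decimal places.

n = 4, Σx = 263.9, Σy = 6.4, Σx² = 18507.67, Σy² = 11.26, Σxy = 450.84
nΣxy − ΣxΣy = 1803.36 − 1688.96 = 114.4
nΣx² − (Σx)² = 74030.68 − 69643.21 = 4387.47; nΣy² − (Σy)² = 45.04 − 40.96 = 4.08
r = 114.4 / √(4387.47 × 4.08) = 114.4 / 133.7942 ≈ 0.855

0.855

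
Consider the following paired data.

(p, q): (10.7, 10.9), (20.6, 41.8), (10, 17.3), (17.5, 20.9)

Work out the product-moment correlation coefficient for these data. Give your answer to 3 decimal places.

0.866

n = 4, Σp = 58.8, Σq = 90.9, Σp² = 945.1, Σq² = 2602.15, Σpq = 1516.46
nΣpq − ΣpΣq = 6065.84 − 5344.92 = 720.92
nΣp² − (Σp)² = 3780.4 − 3457.44 = 322.96; nΣq² − (Σq)² = 10408.6 − 8262.81 = 2145.79
r = 720.92 / √(322.96 × 2145.79) = 720.92 / 832.4688 ≈ 0.866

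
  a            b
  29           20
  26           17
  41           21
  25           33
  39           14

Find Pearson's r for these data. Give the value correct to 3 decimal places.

-0.489

n = 5, Σa = 160, Σb = 105, Σa² = 5344, Σb² = 2415, Σab = 3254
nΣab − ΣaΣb = 16270 − 16800 = -530
nΣa² − (Σa)² = 26720 − 25600 = 1120; nΣb² − (Σb)² = 12075 − 11025 = 1050
r = -530 / √(1120 × 1050) = -530 / 1084.4353 ≈ -0.489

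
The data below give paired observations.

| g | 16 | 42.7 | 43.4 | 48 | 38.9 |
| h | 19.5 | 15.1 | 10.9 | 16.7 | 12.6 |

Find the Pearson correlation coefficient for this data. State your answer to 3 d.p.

n = 5, Σg = 189, Σh = 74.8, Σg² = 7780.06, Σh² = 1164.72, Σgh = 2721.57
nΣgh − ΣgΣh = 13607.85 − 14137.2 = -529.35
nΣg² − (Σg)² = 38900.3 − 35721 = 3179.3; nΣh² − (Σh)² = 5823.6 − 5595.04 = 228.56
r = -529.35 / √(3179.3 × 228.56) = -529.35 / 852.4440 ≈ -0.621

-0.621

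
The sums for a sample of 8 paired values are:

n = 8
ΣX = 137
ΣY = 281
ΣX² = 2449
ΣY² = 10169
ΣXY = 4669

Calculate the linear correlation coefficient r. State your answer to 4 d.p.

r = (nΣXY − ΣXΣY) / √[(nΣX² − (ΣX)²)(nΣY² − (ΣY)²)]
Numerator: 8×4669 − 137×281 = -1145
Denominator: √[(19592 − 18769)(81352 − 78961)] = √[823 × 2391] = 1402.7805
r = -1145 / 1402.7805 ≈ -0.8162

-0.8162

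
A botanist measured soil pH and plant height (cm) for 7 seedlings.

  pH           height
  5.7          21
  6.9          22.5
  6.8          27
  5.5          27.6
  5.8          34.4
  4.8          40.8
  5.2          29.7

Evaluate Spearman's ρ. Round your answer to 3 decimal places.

-0.607

Rank pH: 4, 7, 6, 3, 5, 1, 2
Rank height: 1, 2, 3, 4, 6, 7, 5
d = rank(pH) − rank(height): 3, 5, 3, -1, -1, -6, -3; Σd² = 90
ρ = 1 − 6Σd² / [n(n²−1)] = 1 − 6×90 / (7×48) = 1 − 540/336 ≈ -0.607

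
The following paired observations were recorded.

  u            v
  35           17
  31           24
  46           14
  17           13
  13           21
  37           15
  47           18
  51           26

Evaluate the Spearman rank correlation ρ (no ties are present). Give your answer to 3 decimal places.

Rank u: 4, 3, 6, 2, 1, 5, 7, 8
Rank v: 4, 7, 2, 1, 6, 3, 5, 8
d = rank(u) − rank(v): 0, -4, 4, 1, -5, 2, 2, 0; Σd² = 66
ρ = 1 − 6Σd² / [n(n²−1)] = 1 − 6×66 / (8×63) = 1 − 396/504 ≈ 0.214

0.214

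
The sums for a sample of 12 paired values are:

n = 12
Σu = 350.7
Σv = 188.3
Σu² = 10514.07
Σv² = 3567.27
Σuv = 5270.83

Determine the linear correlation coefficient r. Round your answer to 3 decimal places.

r = (nΣuv − ΣuΣv) / √[(nΣu² − (Σu)²)(nΣv² − (Σv)²)]
Numerator: 12×5270.83 − 350.7×188.3 = -2786.85
Denominator: √[(126168.84 − 122990.49)(42807.24 − 35456.89)] = √[3178.35 × 7350.35] = 4833.4237
r = -2786.85 / 4833.4237 ≈ -0.577

-0.577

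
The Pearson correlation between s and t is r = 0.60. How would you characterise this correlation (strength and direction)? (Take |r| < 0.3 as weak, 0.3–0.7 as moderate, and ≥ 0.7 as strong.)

moderate positive

r = 0.60 > 0 so the relationship is positive.
|r| = 0.60, which falls in the moderate range.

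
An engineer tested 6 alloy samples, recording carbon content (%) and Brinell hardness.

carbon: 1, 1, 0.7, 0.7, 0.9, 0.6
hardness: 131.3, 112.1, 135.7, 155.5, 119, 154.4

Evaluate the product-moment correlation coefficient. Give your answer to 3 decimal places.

n = 6, Σx = 4.9, Σy = 808, Σx² = 4.15, Σy² = 110401.2, Σxy = 646.98
nΣxy − ΣxΣy = 3881.88 − 3959.2 = -77.32
nΣx² − (Σx)² = 24.9 − 24.01 = 0.89; nΣy² − (Σy)² = 662407.2 − 652864 = 9543.2
r = -77.32 / √(0.89 × 9543.2) = -77.32 / 92.1599 ≈ -0.839

-0.839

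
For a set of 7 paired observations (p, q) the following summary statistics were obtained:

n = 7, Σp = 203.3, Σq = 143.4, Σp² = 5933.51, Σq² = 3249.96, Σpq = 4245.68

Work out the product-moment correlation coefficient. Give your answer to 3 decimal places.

r = (nΣpq − ΣpΣq) / √[(nΣp² − (Σp)²)(nΣq² − (Σq)²)]
Numerator: 7×4245.68 − 203.3×143.4 = 566.54
Denominator: √[(41534.57 − 41330.89)(22749.72 − 20563.56)] = √[203.68 × 2186.16] = 667.2908
r = 566.54 / 667.2908 ≈ 0.849

0.849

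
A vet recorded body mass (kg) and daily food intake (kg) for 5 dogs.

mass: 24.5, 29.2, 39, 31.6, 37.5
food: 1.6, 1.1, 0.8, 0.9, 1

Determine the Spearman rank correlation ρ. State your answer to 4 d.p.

-0.9000

Rank mass: 1, 2, 5, 3, 4
Rank food: 5, 4, 1, 2, 3
d = rank(mass) − rank(food): -4, -2, 4, 1, 1; Σd² = 38
ρ = 1 − 6Σd² / [n(n²−1)] = 1 − 6×38 / (5×24) = 1 − 228/120 ≈ -0.9000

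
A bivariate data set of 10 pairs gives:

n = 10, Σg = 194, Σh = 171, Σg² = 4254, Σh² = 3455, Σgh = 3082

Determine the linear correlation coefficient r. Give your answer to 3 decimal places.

r = (nΣgh − ΣgΣh) / √[(nΣg² − (Σg)²)(nΣh² − (Σh)²)]
Numerator: 10×3082 − 194×171 = -2354
Denominator: √[(42540 − 37636)(34550 − 29241)] = √[4904 × 5309] = 5102.4833
r = -2354 / 5102.4833 ≈ -0.461

-0.461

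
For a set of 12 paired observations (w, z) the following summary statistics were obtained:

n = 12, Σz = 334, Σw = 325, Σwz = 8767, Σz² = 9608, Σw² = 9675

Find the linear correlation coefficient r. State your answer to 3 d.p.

-0.535

r = (nΣwz − ΣwΣz) / √[(nΣw² − (Σw)²)(nΣz² − (Σz)²)]
Numerator: 12×8767 − 325×334 = -3346
Denominator: √[(116100 − 105625)(115296 − 111556)] = √[10475 × 3740] = 6259.1134
r = -3346 / 6259.1134 ≈ -0.535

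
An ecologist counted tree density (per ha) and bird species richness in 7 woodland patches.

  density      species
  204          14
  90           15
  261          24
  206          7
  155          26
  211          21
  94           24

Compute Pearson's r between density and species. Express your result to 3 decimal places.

n = 7, Σx = 1221, Σy = 131, Σx² = 237655, Σy² = 2739, Σxy = 22629
nΣxy − ΣxΣy = 158403 − 159951 = -1548
nΣx² − (Σx)² = 1663585 − 1490841 = 172744; nΣy² − (Σy)² = 19173 − 17161 = 2012
r = -1548 / √(172744 × 2012) = -1548 / 18642.9860 ≈ -0.083

-0.083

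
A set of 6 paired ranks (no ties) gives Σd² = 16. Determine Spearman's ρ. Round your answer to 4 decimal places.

0.5429

ρ = 1 − 6Σd² / [n(n²−1)] = 1 − 6×16 / (6×35)
  = 1 − 96/210 = 1 − 0.45714 ≈ 0.5429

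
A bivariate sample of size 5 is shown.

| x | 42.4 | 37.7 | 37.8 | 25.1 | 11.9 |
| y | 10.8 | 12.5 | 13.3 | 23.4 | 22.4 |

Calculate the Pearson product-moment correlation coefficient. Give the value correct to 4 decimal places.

n = 5, Σx = 154.9, Σy = 82.4, Σx² = 5419.51, Σy² = 1499.1, Σxy = 2285.81
nΣxy − ΣxΣy = 11429.05 − 12763.76 = -1334.71
nΣx² − (Σx)² = 27097.55 − 23994.01 = 3103.54; nΣy² − (Σy)² = 7495.5 − 6789.76 = 705.74
r = -1334.71 / √(3103.54 × 705.74) = -1334.71 / 1479.9636 ≈ -0.9019

-0.9019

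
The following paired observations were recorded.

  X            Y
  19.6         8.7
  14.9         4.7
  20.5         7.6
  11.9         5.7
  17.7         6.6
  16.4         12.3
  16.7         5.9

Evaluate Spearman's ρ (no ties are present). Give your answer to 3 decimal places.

0.571

Rank X: 6, 2, 7, 1, 5, 3, 4
Rank Y: 6, 1, 5, 2, 4, 7, 3
d = rank(X) − rank(Y): 0, 1, 2, -1, 1, -4, 1; Σd² = 24
ρ = 1 − 6Σd² / [n(n²−1)] = 1 − 6×24 / (7×48) = 1 − 144/336 ≈ 0.571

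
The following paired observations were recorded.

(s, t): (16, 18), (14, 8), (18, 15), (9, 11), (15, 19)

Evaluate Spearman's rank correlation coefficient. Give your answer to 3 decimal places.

Rank s: 4, 2, 5, 1, 3
Rank t: 4, 1, 3, 2, 5
d = rank(s) − rank(t): 0, 1, 2, -1, -2; Σd² = 10
ρ = 1 − 6Σd² / [n(n²−1)] = 1 − 6×10 / (5×24) = 1 − 60/120 ≈ 0.500

0.500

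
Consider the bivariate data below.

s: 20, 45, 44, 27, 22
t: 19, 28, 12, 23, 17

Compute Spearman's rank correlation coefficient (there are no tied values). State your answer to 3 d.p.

Rank s: 1, 5, 4, 3, 2
Rank t: 3, 5, 1, 4, 2
d = rank(s) − rank(t): -2, 0, 3, -1, 0; Σd² = 14
ρ = 1 − 6Σd² / [n(n²−1)] = 1 − 6×14 / (5×24) = 1 − 84/120 ≈ 0.300

0.300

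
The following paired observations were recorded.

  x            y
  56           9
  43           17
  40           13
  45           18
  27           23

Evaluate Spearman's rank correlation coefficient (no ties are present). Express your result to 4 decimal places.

-0.6000

Rank x: 5, 3, 2, 4, 1
Rank y: 1, 3, 2, 4, 5
d = rank(x) − rank(y): 4, 0, 0, 0, -4; Σd² = 32
ρ = 1 − 6Σd² / [n(n²−1)] = 1 − 6×32 / (5×24) = 1 − 192/120 ≈ -0.6000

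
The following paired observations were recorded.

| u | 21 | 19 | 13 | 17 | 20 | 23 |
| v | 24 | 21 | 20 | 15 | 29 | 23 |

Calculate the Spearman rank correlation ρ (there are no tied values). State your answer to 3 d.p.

0.714

Rank u: 5, 3, 1, 2, 4, 6
Rank v: 5, 3, 2, 1, 6, 4
d = rank(u) − rank(v): 0, 0, -1, 1, -2, 2; Σd² = 10
ρ = 1 − 6Σd² / [n(n²−1)] = 1 − 6×10 / (6×35) = 1 − 60/210 ≈ 0.714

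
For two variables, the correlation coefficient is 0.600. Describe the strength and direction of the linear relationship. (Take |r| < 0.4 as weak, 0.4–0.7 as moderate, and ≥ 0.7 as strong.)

moderate positive

r = 0.600 > 0 so the relationship is positive.
|r| = 0.600, which falls in the moderate range.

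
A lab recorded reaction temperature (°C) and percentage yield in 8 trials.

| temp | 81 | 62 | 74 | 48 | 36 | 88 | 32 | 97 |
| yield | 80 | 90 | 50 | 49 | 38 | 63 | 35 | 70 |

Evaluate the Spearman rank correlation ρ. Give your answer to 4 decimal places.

0.6905

Rank temp: 6, 4, 5, 3, 2, 7, 1, 8
Rank yield: 7, 8, 4, 3, 2, 5, 1, 6
d = rank(temp) − rank(yield): -1, -4, 1, 0, 0, 2, 0, 2; Σd² = 26
ρ = 1 − 6Σd² / [n(n²−1)] = 1 − 6×26 / (8×63) = 1 − 156/504 ≈ 0.6905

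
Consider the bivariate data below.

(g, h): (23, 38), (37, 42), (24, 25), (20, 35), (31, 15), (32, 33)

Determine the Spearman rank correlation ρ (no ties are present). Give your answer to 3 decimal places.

Rank g: 2, 6, 3, 1, 4, 5
Rank h: 5, 6, 2, 4, 1, 3
d = rank(g) − rank(h): -3, 0, 1, -3, 3, 2; Σd² = 32
ρ = 1 − 6Σd² / [n(n²−1)] = 1 − 6×32 / (6×35) = 1 − 192/210 ≈ 0.086

0.086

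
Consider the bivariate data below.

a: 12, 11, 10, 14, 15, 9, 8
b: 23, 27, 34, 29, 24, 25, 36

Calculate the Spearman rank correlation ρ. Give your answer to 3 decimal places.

Rank a: 5, 4, 3, 6, 7, 2, 1
Rank b: 1, 4, 6, 5, 2, 3, 7
d = rank(a) − rank(b): 4, 0, -3, 1, 5, -1, -6; Σd² = 88
ρ = 1 − 6Σd² / [n(n²−1)] = 1 − 6×88 / (7×48) = 1 − 528/336 ≈ -0.571

-0.571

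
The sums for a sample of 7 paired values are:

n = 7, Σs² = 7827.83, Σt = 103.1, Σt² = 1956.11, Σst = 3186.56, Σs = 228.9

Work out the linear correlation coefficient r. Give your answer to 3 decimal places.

r = (nΣst − ΣsΣt) / √[(nΣs² − (Σs)²)(nΣt² − (Σt)²)]
Numerator: 7×3186.56 − 228.9×103.1 = -1293.67
Denominator: √[(54794.81 − 52395.21)(13692.77 − 10629.61)] = √[2399.6 × 3063.16] = 2711.1545
r = -1293.67 / 2711.1545 ≈ -0.477

-0.477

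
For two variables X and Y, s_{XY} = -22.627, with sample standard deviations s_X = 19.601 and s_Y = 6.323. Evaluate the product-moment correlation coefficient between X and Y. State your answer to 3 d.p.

r = Cov(X,Y) / (s_X · s_Y) = -22.627 / (19.601 × 6.323)
  = -22.627 / 123.9371 ≈ -0.183

-0.183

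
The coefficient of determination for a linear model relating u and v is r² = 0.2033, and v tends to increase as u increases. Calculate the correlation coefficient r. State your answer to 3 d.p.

0.451

|r| = √0.2033 = 0.451
The association is positive, so r = 0.451.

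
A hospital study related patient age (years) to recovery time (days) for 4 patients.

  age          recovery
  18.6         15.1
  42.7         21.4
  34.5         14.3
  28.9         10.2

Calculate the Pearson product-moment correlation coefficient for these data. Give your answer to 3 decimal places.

n = 4, Σx = 124.7, Σy = 61, Σx² = 4194.71, Σy² = 994.5, Σxy = 1982.77
nΣxy − ΣxΣy = 7931.08 − 7606.7 = 324.38
nΣx² − (Σx)² = 16778.84 − 15550.09 = 1228.75; nΣy² − (Σy)² = 3978 − 3721 = 257
r = 324.38 / √(1228.75 × 257) = 324.38 / 561.9508 ≈ 0.577

0.577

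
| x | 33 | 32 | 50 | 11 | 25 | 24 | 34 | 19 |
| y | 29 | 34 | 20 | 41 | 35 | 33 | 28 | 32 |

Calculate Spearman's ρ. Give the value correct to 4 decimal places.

Rank x: 6, 5, 8, 1, 4, 3, 7, 2
Rank y: 3, 6, 1, 8, 7, 5, 2, 4
d = rank(x) − rank(y): 3, -1, 7, -7, -3, -2, 5, -2; Σd² = 150
ρ = 1 − 6Σd² / [n(n²−1)] = 1 − 6×150 / (8×63) = 1 − 900/504 ≈ -0.7857

-0.7857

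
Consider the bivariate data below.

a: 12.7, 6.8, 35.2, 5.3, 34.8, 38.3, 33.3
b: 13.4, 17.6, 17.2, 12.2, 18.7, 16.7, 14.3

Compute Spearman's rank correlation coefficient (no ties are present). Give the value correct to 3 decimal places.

Rank a: 3, 2, 6, 1, 5, 7, 4
Rank b: 2, 6, 5, 1, 7, 4, 3
d = rank(a) − rank(b): 1, -4, 1, 0, -2, 3, 1; Σd² = 32
ρ = 1 − 6Σd² / [n(n²−1)] = 1 − 6×32 / (7×48) = 1 − 192/336 ≈ 0.429

0.429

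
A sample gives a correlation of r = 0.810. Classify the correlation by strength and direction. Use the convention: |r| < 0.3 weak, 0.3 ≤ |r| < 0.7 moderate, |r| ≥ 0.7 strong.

strong positive

r = 0.810 > 0 so the relationship is positive.
|r| = 0.810, which falls in the strong range.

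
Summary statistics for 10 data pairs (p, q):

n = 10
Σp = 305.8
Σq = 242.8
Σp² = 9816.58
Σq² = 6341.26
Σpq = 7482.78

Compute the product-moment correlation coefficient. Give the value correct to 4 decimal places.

0.1272

r = (nΣpq − ΣpΣq) / √[(nΣp² − (Σp)²)(nΣq² − (Σq)²)]
Numerator: 10×7482.78 − 305.8×242.8 = 579.56
Denominator: √[(98165.8 − 93513.64)(63412.6 − 58951.84)] = √[4652.16 × 4460.76] = 4555.4549
r = 579.56 / 4555.4549 ≈ 0.1272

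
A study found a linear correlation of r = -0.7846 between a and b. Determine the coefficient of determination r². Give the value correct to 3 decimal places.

r² = (-0.7846)² = 0.616

0.616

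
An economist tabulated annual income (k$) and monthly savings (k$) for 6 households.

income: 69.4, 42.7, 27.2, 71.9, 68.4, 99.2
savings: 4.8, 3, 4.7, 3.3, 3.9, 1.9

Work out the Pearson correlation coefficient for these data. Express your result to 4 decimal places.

-0.5930

n = 6, Σx = 378.8, Σy = 21.6, Σx² = 27068.3, Σy² = 83.84, Σxy = 1281.57
nΣxy − ΣxΣy = 7689.42 − 8182.08 = -492.66
nΣx² − (Σx)² = 162409.8 − 143489.44 = 18920.36; nΣy² − (Σy)² = 503.04 − 466.56 = 36.48
r = -492.66 / √(18920.36 × 36.48) = -492.66 / 830.7916 ≈ -0.5930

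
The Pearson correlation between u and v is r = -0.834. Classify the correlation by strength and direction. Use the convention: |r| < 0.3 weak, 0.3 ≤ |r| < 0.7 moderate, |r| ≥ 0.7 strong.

r = -0.834 < 0 so the relationship is negative.
|r| = 0.834, which falls in the strong range.

strong negative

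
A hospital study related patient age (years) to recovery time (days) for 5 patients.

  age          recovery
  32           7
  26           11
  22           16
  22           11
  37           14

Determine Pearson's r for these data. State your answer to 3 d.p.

-0.202

n = 5, Σx = 139, Σy = 59, Σx² = 4037, Σy² = 743, Σxy = 1622
nΣxy − ΣxΣy = 8110 − 8201 = -91
nΣx² − (Σx)² = 20185 − 19321 = 864; nΣy² − (Σy)² = 3715 − 3481 = 234
r = -91 / √(864 × 234) = -91 / 449.6399 ≈ -0.202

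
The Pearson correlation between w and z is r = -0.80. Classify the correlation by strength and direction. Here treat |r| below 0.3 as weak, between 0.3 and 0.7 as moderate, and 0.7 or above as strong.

strong negative

r = -0.80 < 0 so the relationship is negative.
|r| = 0.80, which falls in the strong range.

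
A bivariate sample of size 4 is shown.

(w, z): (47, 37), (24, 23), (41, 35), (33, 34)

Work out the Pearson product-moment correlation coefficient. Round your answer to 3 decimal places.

n = 4, Σw = 145, Σz = 129, Σw² = 5555, Σz² = 4279, Σwz = 4848
nΣwz − ΣwΣz = 19392 − 18705 = 687
nΣw² − (Σw)² = 22220 − 21025 = 1195; nΣz² − (Σz)² = 17116 − 16641 = 475
r = 687 / √(1195 × 475) = 687 / 753.4089 ≈ 0.912

0.912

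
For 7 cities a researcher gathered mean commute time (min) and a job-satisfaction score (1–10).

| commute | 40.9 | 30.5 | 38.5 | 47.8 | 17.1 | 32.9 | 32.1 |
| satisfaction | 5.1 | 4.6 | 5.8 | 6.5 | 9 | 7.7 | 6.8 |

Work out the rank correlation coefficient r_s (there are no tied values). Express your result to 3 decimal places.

-0.321

Rank commute: 6, 2, 5, 7, 1, 4, 3
Rank satisfaction: 2, 1, 3, 4, 7, 6, 5
d = rank(commute) − rank(satisfaction): 4, 1, 2, 3, -6, -2, -2; Σd² = 74
ρ = 1 − 6Σd² / [n(n²−1)] = 1 − 6×74 / (7×48) = 1 − 444/336 ≈ -0.321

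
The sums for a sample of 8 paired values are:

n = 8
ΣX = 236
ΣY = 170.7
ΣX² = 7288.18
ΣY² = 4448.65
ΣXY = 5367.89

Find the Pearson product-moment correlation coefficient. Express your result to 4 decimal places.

0.6478

r = (nΣXY − ΣXΣY) / √[(nΣX² − (ΣX)²)(nΣY² − (ΣY)²)]
Numerator: 8×5367.89 − 236×170.7 = 2657.92
Denominator: √[(58305.44 − 55696)(35589.2 − 29138.49)] = √[2609.44 × 6450.71] = 4102.7723
r = 2657.92 / 4102.7723 ≈ 0.6478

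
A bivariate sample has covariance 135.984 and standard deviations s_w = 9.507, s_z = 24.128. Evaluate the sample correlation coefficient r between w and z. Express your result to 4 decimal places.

0.5928

r = Cov(w,z) / (s_w · s_z) = 135.984 / (9.507 × 24.128)
  = 135.984 / 229.3849 ≈ 0.5928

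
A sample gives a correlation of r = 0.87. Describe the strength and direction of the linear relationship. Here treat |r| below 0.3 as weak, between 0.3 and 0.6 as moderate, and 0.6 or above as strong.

r = 0.87 > 0 so the relationship is positive.
|r| = 0.87, which falls in the strong range.

strong positive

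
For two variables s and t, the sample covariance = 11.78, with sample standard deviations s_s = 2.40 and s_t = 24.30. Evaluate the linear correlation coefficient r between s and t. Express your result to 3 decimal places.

0.202

r = Cov(s,t) / (s_s · s_t) = 11.78 / (2.40 × 24.30)
  = 11.78 / 58.3200 ≈ 0.202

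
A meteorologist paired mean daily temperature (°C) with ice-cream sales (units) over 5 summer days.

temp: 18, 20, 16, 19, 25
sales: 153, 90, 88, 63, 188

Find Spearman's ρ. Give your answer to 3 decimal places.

0.500

Rank temp: 2, 4, 1, 3, 5
Rank sales: 4, 3, 2, 1, 5
d = rank(temp) − rank(sales): -2, 1, -1, 2, 0; Σd² = 10
ρ = 1 − 6Σd² / [n(n²−1)] = 1 − 6×10 / (5×24) = 1 − 60/120 ≈ 0.500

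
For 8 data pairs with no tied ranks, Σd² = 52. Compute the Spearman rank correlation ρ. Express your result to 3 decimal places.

ρ = 1 − 6Σd² / [n(n²−1)] = 1 − 6×52 / (8×63)
  = 1 − 312/504 = 1 − 0.6190 ≈ 0.381

0.381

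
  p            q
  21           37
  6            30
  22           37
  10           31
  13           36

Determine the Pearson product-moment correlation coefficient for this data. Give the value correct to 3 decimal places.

n = 5, Σp = 72, Σq = 171, Σp² = 1230, Σq² = 5895, Σpq = 2549
nΣpq − ΣpΣq = 12745 − 12312 = 433
nΣp² − (Σp)² = 6150 − 5184 = 966; nΣq² − (Σq)² = 29475 − 29241 = 234
r = 433 / √(966 × 234) = 433 / 475.4408 ≈ 0.911

0.911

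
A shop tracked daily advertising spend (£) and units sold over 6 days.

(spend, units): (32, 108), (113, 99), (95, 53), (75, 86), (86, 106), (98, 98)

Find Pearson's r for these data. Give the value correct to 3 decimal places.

-0.311

n = 6, Σx = 499, Σy = 550, Σx² = 45443, Σy² = 52510, Σxy = 44848
nΣxy − ΣxΣy = 269088 − 274450 = -5362
nΣx² − (Σx)² = 272658 − 249001 = 23657; nΣy² − (Σy)² = 315060 − 302500 = 12560
r = -5362 / √(23657 × 12560) = -5362 / 17237.5149 ≈ -0.311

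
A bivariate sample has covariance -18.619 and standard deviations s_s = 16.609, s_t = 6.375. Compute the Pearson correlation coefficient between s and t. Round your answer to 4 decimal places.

-0.1758

r = Cov(s,t) / (s_s · s_t) = -18.619 / (16.609 × 6.375)
  = -18.619 / 105.8824 ≈ -0.1758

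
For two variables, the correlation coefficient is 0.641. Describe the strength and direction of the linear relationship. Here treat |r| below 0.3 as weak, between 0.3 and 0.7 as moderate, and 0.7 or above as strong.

r = 0.641 > 0 so the relationship is positive.
|r| = 0.641, which falls in the moderate range.

moderate positive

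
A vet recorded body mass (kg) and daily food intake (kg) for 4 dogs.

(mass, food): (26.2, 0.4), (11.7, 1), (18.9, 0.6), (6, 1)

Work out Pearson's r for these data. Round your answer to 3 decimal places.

-0.961

n = 4, Σx = 62.8, Σy = 3, Σx² = 1216.54, Σy² = 2.52, Σxy = 39.52
nΣxy − ΣxΣy = 158.08 − 188.4 = -30.32
nΣx² − (Σx)² = 4866.16 − 3943.84 = 922.32; nΣy² − (Σy)² = 10.08 − 9 = 1.08
r = -30.32 / √(922.32 × 1.08) = -30.32 / 31.5611 ≈ -0.961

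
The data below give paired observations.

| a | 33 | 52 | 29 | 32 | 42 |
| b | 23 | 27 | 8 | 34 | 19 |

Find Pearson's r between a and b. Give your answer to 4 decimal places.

0.2952

n = 5, Σa = 188, Σb = 111, Σa² = 7422, Σb² = 2839, Σab = 4281
nΣab − ΣaΣb = 21405 − 20868 = 537
nΣa² − (Σa)² = 37110 − 35344 = 1766; nΣb² − (Σb)² = 14195 − 12321 = 1874
r = 537 / √(1766 × 1874) = 537 / 1819.1987 ≈ 0.2952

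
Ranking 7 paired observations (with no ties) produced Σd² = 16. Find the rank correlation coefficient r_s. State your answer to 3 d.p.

0.714

ρ = 1 − 6Σd² / [n(n²−1)] = 1 − 6×16 / (7×48)
  = 1 − 96/336 = 1 − 0.2857 ≈ 0.714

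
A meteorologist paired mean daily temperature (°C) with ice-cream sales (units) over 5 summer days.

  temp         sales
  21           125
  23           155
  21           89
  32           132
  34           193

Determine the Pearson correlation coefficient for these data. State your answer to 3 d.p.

0.683

n = 5, Σx = 131, Σy = 694, Σx² = 3591, Σy² = 102244, Σxy = 18845
nΣxy − ΣxΣy = 94225 − 90914 = 3311
nΣx² − (Σx)² = 17955 − 17161 = 794; nΣy² − (Σy)² = 511220 − 481636 = 29584
r = 3311 / √(794 × 29584) = 3311 / 4846.6170 ≈ 0.683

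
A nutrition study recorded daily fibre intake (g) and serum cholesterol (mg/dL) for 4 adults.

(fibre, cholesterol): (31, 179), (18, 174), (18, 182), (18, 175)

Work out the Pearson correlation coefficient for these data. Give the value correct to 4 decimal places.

n = 4, Σx = 85, Σy = 710, Σx² = 1933, Σy² = 126066, Σxy = 15107
nΣxy − ΣxΣy = 60428 − 60350 = 78
nΣx² − (Σx)² = 7732 − 7225 = 507; nΣy² − (Σy)² = 504264 − 504100 = 164
r = 78 / √(507 × 164) = 78 / 288.3539 ≈ 0.2705

0.2705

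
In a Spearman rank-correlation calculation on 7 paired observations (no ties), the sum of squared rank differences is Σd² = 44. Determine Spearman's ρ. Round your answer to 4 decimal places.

0.2143

ρ = 1 − 6Σd² / [n(n²−1)] = 1 − 6×44 / (7×48)
  = 1 − 264/336 = 1 − 0.78571 ≈ 0.2143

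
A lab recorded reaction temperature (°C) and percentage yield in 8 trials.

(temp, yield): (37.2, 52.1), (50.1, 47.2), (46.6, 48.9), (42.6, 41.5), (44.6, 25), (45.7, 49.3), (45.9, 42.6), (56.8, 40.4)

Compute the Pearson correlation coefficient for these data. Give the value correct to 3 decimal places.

-0.176

n = 8, Σx = 369.5, Σy = 347, Σx² = 17290.87, Σy² = 15558.12, Σxy = 15967.55
nΣxy − ΣxΣy = 127740.4 − 128216.5 = -476.1
nΣx² − (Σx)² = 138326.96 − 136530.25 = 1796.71; nΣy² − (Σy)² = 124464.96 − 120409 = 4055.96
r = -476.1 / √(1796.71 × 4055.96) = -476.1 / 2699.5155 ≈ -0.176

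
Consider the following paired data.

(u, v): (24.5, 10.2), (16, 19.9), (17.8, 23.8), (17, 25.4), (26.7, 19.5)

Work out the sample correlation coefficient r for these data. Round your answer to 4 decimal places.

-0.6203

n = 5, Σu = 102, Σv = 98.8, Σu² = 2174.98, Σv² = 2091.9, Σuv = 1944.39
nΣuv − ΣuΣv = 9721.95 − 10077.6 = -355.65
nΣu² − (Σu)² = 10874.9 − 10404 = 470.9; nΣv² − (Σv)² = 10459.5 − 9761.44 = 698.06
r = -355.65 / √(470.9 × 698.06) = -355.65 / 573.3380 ≈ -0.6203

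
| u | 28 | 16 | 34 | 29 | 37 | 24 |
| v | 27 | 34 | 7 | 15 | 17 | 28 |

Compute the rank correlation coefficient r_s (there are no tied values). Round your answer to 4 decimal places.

Rank u: 3, 1, 5, 4, 6, 2
Rank v: 4, 6, 1, 2, 3, 5
d = rank(u) − rank(v): -1, -5, 4, 2, 3, -3; Σd² = 64
ρ = 1 − 6Σd² / [n(n²−1)] = 1 − 6×64 / (6×35) = 1 − 384/210 ≈ -0.8286

-0.8286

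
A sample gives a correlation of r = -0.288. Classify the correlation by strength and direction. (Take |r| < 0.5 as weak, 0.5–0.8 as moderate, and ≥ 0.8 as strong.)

r = -0.288 < 0 so the relationship is negative.
|r| = 0.288, which falls in the weak range.

weak negative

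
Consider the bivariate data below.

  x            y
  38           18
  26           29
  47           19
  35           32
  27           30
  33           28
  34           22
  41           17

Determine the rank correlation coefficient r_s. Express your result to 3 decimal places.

Rank x: 6, 1, 8, 5, 2, 3, 4, 7
Rank y: 2, 6, 3, 8, 7, 5, 4, 1
d = rank(x) − rank(y): 4, -5, 5, -3, -5, -2, 0, 6; Σd² = 140
ρ = 1 − 6Σd² / [n(n²−1)] = 1 − 6×140 / (8×63) = 1 − 840/504 ≈ -0.667

-0.667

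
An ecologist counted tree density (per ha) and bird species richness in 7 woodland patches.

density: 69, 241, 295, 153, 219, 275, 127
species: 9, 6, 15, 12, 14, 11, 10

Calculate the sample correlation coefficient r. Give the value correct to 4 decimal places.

0.3418

n = 7, Σx = 1379, Σy = 77, Σx² = 312991, Σy² = 903, Σxy = 15689
nΣxy − ΣxΣy = 109823 − 106183 = 3640
nΣx² − (Σx)² = 2190937 − 1901641 = 289296; nΣy² − (Σy)² = 6321 − 5929 = 392
r = 3640 / √(289296 × 392) = 3640 / 10649.1329 ≈ 0.3418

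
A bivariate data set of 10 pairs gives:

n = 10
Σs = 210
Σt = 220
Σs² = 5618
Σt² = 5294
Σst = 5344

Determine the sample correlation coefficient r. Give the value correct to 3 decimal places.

0.978

r = (nΣst − ΣsΣt) / √[(nΣs² − (Σs)²)(nΣt² − (Σt)²)]
Numerator: 10×5344 − 210×220 = 7240
Denominator: √[(56180 − 44100)(52940 − 48400)] = √[12080 × 4540] = 7405.6195
r = 7240 / 7405.6195 ≈ 0.978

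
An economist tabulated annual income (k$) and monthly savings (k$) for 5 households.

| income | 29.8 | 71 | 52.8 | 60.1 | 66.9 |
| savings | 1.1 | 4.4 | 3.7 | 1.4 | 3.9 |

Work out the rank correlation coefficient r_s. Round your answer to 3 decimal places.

Rank income: 1, 5, 2, 3, 4
Rank savings: 1, 5, 3, 2, 4
d = rank(income) − rank(savings): 0, 0, -1, 1, 0; Σd² = 2
ρ = 1 − 6Σd² / [n(n²−1)] = 1 − 6×2 / (5×24) = 1 − 12/120 ≈ 0.900

0.900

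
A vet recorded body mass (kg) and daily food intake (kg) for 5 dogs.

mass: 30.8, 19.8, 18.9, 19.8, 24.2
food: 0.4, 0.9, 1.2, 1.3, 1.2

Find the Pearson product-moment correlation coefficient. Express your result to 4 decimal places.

n = 5, Σx = 113.5, Σy = 5, Σx² = 2675.57, Σy² = 5.54, Σxy = 107.6
nΣxy − ΣxΣy = 538 − 567.5 = -29.5
nΣx² − (Σx)² = 13377.85 − 12882.25 = 495.6; nΣy² − (Σy)² = 27.7 − 25 = 2.7
r = -29.5 / √(495.6 × 2.7) = -29.5 / 36.5803 ≈ -0.8064

-0.8064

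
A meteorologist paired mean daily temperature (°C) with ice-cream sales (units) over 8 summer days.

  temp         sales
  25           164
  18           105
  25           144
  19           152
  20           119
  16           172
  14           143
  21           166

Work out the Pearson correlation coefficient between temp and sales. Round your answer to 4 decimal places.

n = 8, Σx = 158, Σy = 1165, Σx² = 3228, Σy² = 173511, Σxy = 23098
nΣxy − ΣxΣy = 184784 − 184070 = 714
nΣx² − (Σx)² = 25824 − 24964 = 860; nΣy² − (Σy)² = 1388088 − 1357225 = 30863
r = 714 / √(860 × 30863) = 714 / 5151.9103 ≈ 0.1386

0.1386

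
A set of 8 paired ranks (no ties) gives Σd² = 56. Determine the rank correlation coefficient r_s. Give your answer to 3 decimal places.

ρ = 1 − 6Σd² / [n(n²−1)] = 1 − 6×56 / (8×63)
  = 1 − 336/504 = 1 − 0.6667 ≈ 0.333

0.333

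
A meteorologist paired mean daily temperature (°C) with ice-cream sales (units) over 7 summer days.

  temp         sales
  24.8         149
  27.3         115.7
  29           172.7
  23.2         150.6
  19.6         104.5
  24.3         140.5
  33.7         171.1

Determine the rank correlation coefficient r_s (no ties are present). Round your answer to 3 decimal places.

Rank temp: 4, 5, 6, 2, 1, 3, 7
Rank sales: 4, 2, 7, 5, 1, 3, 6
d = rank(temp) − rank(sales): 0, 3, -1, -3, 0, 0, 1; Σd² = 20
ρ = 1 − 6Σd² / [n(n²−1)] = 1 − 6×20 / (7×48) = 1 − 120/336 ≈ 0.643

0.643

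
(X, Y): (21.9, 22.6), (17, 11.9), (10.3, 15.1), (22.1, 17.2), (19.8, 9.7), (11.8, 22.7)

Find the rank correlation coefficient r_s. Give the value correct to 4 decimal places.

0.0286

Rank X: 5, 3, 1, 6, 4, 2
Rank Y: 5, 2, 3, 4, 1, 6
d = rank(X) − rank(Y): 0, 1, -2, 2, 3, -4; Σd² = 34
ρ = 1 − 6Σd² / [n(n²−1)] = 1 − 6×34 / (6×35) = 1 − 204/210 ≈ 0.0286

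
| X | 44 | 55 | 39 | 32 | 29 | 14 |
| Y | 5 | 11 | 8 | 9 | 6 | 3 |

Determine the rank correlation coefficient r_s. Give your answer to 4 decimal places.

Rank X: 5, 6, 4, 3, 2, 1
Rank Y: 2, 6, 4, 5, 3, 1
d = rank(X) − rank(Y): 3, 0, 0, -2, -1, 0; Σd² = 14
ρ = 1 − 6Σd² / [n(n²−1)] = 1 − 6×14 / (6×35) = 1 − 84/210 ≈ 0.6000

0.6000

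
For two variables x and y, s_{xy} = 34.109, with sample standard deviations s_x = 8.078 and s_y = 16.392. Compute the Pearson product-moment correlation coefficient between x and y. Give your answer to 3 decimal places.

r = Cov(x,y) / (s_x · s_y) = 34.109 / (8.078 × 16.392)
  = 34.109 / 132.4146 ≈ 0.258

0.258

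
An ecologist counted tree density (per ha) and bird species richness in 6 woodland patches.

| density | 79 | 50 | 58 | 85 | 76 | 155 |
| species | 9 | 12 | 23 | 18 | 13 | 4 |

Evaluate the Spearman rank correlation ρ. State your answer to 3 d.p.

-0.429

Rank density: 4, 1, 2, 5, 3, 6
Rank species: 2, 3, 6, 5, 4, 1
d = rank(density) − rank(species): 2, -2, -4, 0, -1, 5; Σd² = 50
ρ = 1 − 6Σd² / [n(n²−1)] = 1 − 6×50 / (6×35) = 1 − 300/210 ≈ -0.429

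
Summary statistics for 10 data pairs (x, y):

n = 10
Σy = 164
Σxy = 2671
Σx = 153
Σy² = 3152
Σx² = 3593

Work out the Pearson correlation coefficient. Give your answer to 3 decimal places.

r = (nΣxy − ΣxΣy) / √[(nΣx² − (Σx)²)(nΣy² − (Σy)²)]
Numerator: 10×2671 − 153×164 = 1618
Denominator: √[(35930 − 23409)(31520 − 26896)] = √[12521 × 4624] = 7609.0147
r = 1618 / 7609.0147 ≈ 0.213

0.213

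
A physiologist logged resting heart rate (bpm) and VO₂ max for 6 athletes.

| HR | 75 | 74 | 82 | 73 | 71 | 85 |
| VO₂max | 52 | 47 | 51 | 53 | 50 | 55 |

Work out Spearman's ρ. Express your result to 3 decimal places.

Rank HR: 4, 3, 5, 2, 1, 6
Rank VO₂max: 4, 1, 3, 5, 2, 6
d = rank(HR) − rank(VO₂max): 0, 2, 2, -3, -1, 0; Σd² = 18
ρ = 1 − 6Σd² / [n(n²−1)] = 1 − 6×18 / (6×35) = 1 − 108/210 ≈ 0.486

0.486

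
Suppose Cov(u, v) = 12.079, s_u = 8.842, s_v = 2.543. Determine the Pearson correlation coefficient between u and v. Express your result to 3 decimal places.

r = Cov(u,v) / (s_u · s_v) = 12.079 / (8.842 × 2.543)
  = 12.079 / 22.4852 ≈ 0.537

0.537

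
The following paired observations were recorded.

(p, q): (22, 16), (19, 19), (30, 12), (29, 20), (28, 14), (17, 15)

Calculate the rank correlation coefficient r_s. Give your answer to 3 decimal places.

Rank p: 3, 2, 6, 5, 4, 1
Rank q: 4, 5, 1, 6, 2, 3
d = rank(p) − rank(q): -1, -3, 5, -1, 2, -2; Σd² = 44
ρ = 1 − 6Σd² / [n(n²−1)] = 1 − 6×44 / (6×35) = 1 − 264/210 ≈ -0.257

-0.257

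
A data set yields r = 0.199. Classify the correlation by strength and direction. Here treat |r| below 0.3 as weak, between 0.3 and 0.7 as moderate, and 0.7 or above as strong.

weak positive

r = 0.199 > 0 so the relationship is positive.
|r| = 0.199, which falls in the weak range.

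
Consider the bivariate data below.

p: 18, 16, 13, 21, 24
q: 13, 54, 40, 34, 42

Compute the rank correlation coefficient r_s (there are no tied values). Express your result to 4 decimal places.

-0.1000

Rank p: 3, 2, 1, 4, 5
Rank q: 1, 5, 3, 2, 4
d = rank(p) − rank(q): 2, -3, -2, 2, 1; Σd² = 22
ρ = 1 − 6Σd² / [n(n²−1)] = 1 − 6×22 / (5×24) = 1 − 132/120 ≈ -0.1000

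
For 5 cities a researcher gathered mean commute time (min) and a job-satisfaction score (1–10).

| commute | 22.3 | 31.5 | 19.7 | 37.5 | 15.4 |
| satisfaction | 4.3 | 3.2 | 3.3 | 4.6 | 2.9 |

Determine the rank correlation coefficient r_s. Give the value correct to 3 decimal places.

0.700

Rank commute: 3, 4, 2, 5, 1
Rank satisfaction: 4, 2, 3, 5, 1
d = rank(commute) − rank(satisfaction): -1, 2, -1, 0, 0; Σd² = 6
ρ = 1 − 6Σd² / [n(n²−1)] = 1 − 6×6 / (5×24) = 1 − 36/120 ≈ 0.700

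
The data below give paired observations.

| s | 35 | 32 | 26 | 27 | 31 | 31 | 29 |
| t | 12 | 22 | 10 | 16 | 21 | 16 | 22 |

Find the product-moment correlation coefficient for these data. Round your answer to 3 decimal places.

n = 7, Σs = 211, Σt = 119, Σs² = 6417, Σt² = 2165, Σst = 3601
nΣst − ΣsΣt = 25207 − 25109 = 98
nΣs² − (Σs)² = 44919 − 44521 = 398; nΣt² − (Σt)² = 15155 − 14161 = 994
r = 98 / √(398 × 994) = 98 / 628.9769 ≈ 0.156

0.156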